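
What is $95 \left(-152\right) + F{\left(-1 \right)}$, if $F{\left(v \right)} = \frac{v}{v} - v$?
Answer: $-14438$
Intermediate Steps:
$F{\left(v \right)} = 1 - v$
$95 \left(-152\right) + F{\left(-1 \right)} = 95 \left(-152\right) + \left(1 - -1\right) = -14440 + \left(1 + 1\right) = -14440 + 2 = -14438$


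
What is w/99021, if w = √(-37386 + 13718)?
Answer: 2*I*√5917/99021 ≈ 0.0015537*I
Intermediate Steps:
w = 2*I*√5917 (w = √(-23668) = 2*I*√5917 ≈ 153.84*I)
w/99021 = (2*I*√5917)/99021 = (2*I*√5917)*(1/99021) = 2*I*√5917/99021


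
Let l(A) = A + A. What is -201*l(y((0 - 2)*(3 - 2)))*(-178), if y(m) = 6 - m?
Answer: 572448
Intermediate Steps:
l(A) = 2*A
-201*l(y((0 - 2)*(3 - 2)))*(-178) = -402*(6 - (0 - 2)*(3 - 2))*(-178) = -402*(6 - (-2))*(-178) = -402*(6 - 1*(-2))*(-178) = -402*(6 + 2)*(-178) = -402*8*(-178) = -201*16*(-178) = -3216*(-178) = 572448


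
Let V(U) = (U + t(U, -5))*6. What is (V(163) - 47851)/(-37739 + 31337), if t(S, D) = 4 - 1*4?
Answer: 46873/6402 ≈ 7.3216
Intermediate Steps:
t(S, D) = 0 (t(S, D) = 4 - 4 = 0)
V(U) = 6*U (V(U) = (U + 0)*6 = U*6 = 6*U)
(V(163) - 47851)/(-37739 + 31337) = (6*163 - 47851)/(-37739 + 31337) = (978 - 47851)/(-6402) = -46873*(-1/6402) = 46873/6402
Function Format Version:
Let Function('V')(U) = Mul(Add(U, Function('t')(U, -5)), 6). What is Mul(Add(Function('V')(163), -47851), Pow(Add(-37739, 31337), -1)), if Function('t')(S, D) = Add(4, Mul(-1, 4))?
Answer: Rational(46873, 6402) ≈ 7.3216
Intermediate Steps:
Function('t')(S, D) = 0 (Function('t')(S, D) = Add(4, -4) = 0)
Function('V')(U) = Mul(6, U) (Function('V')(U) = Mul(Add(U, 0), 6) = Mul(U, 6) = Mul(6, U))
Mul(Add(Function('V')(163), -47851), Pow(Add(-37739, 31337), -1)) = Mul(Add(Mul(6, 163), -47851), Pow(Add(-37739, 31337), -1)) = Mul(Add(978, -47851), Pow(-6402, -1)) = Mul(-46873, Rational(-1, 6402)) = Rational(46873, 6402)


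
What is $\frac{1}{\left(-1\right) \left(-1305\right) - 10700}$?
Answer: $- \frac{1}{9395} \approx -0.00010644$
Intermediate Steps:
$\frac{1}{\left(-1\right) \left(-1305\right) - 10700} = \frac{1}{1305 - 10700} = \frac{1}{-9395} = - \frac{1}{9395}$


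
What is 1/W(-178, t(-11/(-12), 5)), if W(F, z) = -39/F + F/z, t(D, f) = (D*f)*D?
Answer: -107690/4538901 ≈ -0.023726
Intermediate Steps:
t(D, f) = f*D**2
1/W(-178, t(-11/(-12), 5)) = 1/(-39/(-178) - 178/(5*(-11/(-12))**2)) = 1/(-39*(-1/178) - 178/(5*(-11*(-1/12))**2)) = 1/(39/178 - 178/(5*(11/12)**2)) = 1/(39/178 - 178/(5*(121/144))) = 1/(39/178 - 178/605/144) = 1/(39/178 - 178*144/605) = 1/(39/178 - 25632/605) = 1/(-4538901/107690) = -107690/4538901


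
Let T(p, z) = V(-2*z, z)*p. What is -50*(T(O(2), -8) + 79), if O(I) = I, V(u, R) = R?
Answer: -3150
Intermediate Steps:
T(p, z) = p*z (T(p, z) = z*p = p*z)
-50*(T(O(2), -8) + 79) = -50*(2*(-8) + 79) = -50*(-16 + 79) = -50*63 = -3150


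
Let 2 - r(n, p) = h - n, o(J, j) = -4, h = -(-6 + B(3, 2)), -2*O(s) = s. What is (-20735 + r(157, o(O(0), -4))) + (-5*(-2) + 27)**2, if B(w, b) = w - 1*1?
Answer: -19211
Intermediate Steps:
O(s) = -s/2
B(w, b) = -1 + w (B(w, b) = w - 1 = -1 + w)
h = 4 (h = -(-6 + (-1 + 3)) = -(-6 + 2) = -1*(-4) = 4)
r(n, p) = -2 + n (r(n, p) = 2 - (4 - n) = 2 + (-4 + n) = -2 + n)
(-20735 + r(157, o(O(0), -4))) + (-5*(-2) + 27)**2 = (-20735 + (-2 + 157)) + (-5*(-2) + 27)**2 = (-20735 + 155) + (10 + 27)**2 = -20580 + 37**2 = -20580 + 1369 = -19211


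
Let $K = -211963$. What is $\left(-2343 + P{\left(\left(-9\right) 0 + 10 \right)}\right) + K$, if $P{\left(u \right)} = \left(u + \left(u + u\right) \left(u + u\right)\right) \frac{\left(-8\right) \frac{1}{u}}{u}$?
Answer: $- \frac{1071694}{5} \approx -2.1434 \cdot 10^{5}$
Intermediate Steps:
$P{\left(u \right)} = - \frac{8 \left(u + 4 u^{2}\right)}{u^{2}}$ ($P{\left(u \right)} = \left(u + 2 u 2 u\right) \left(- \frac{8}{u^{2}}\right) = \left(u + 4 u^{2}\right) \left(- \frac{8}{u^{2}}\right) = - \frac{8 \left(u + 4 u^{2}\right)}{u^{2}}$)
$\left(-2343 + P{\left(\left(-9\right) 0 + 10 \right)}\right) + K = \left(-2343 - \left(32 + \frac{8}{\left(-9\right) 0 + 10}\right)\right) - 211963 = \left(-2343 - \left(32 + \frac{8}{0 + 10}\right)\right) - 211963 = \left(-2343 - \left(32 + \frac{8}{10}\right)\right) - 211963 = \left(-2343 - \frac{164}{5}\right) - 211963 = - \frac{11879}{5} - 211963 = - \frac{1071694}{5}$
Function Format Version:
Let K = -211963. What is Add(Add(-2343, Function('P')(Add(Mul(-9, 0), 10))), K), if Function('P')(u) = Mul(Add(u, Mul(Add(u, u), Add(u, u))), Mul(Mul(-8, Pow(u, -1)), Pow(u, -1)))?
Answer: Rational(-1071694, 5) ≈ -2.1434e+5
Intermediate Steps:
Function('P')(u) = Mul(-8, Pow(u, -2), Add(u, Mul(4, Pow(u, 2)))) (Function('P')(u) = Mul(Add(u, Mul(Mul(2, u), Mul(2, u))), Mul(-8, Pow(u, -2))) = Mul(Add(u, Mul(4, Pow(u, 2))), Mul(-8, Pow(u, -2))) = Mul(-8, Pow(u, -2), Add(u, Mul(4, Pow(u, 2)))))
Add(Add(-2343, Function('P')(Add(Mul(-9, 0), 10))), K) = Add(Add(-2343, Add(-32, Mul(-8, Pow(Add(Mul(-9, 0), 10), -1)))), -211963) = Add(Add(-2343, Add(-32, Mul(-8, Pow(Add(0, 10), -1)))), -211963) = Add(Add(-2343, Add(-32, Mul(-8, Pow(10, -1)))), -211963) = Add(Add(-2343, Add(-32, Mul(-8, Rational(1, 10)))), -211963) = Add(Add(-2343, Add(-32, Rational(-4, 5))), -211963) = Add(Add(-2343, Rational(-164, 5)), -211963) = Add(Rational(-11879, 5), -211963) = Rational(-1071694, 5)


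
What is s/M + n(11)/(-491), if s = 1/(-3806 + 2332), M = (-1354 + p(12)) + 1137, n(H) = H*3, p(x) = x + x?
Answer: -9387415/139680662 ≈ -0.067206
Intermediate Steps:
p(x) = 2*x
n(H) = 3*H
M = -193 (M = (-1354 + 2*12) + 1137 = (-1354 + 24) + 1137 = -1330 + 1137 = -193)
s = -1/1474 (s = 1/(-1474) = -1/1474 ≈ -0.00067843)
s/M + n(11)/(-491) = -1/1474/(-193) + (3*11)/(-491) = -1/1474*(-1/193) + 33*(-1/491) = 1/284482 - 33/491 = -9387415/139680662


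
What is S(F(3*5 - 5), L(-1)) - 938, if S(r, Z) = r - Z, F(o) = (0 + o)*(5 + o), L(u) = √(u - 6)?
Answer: -788 - I*√7 ≈ -788.0 - 2.6458*I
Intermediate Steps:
L(u) = √(-6 + u)
F(o) = o*(5 + o)
S(F(3*5 - 5), L(-1)) - 938 = ((3*5 - 5)*(5 + (3*5 - 5)) - √(-6 - 1)) - 938 = ((15 - 5)*(5 + (15 - 5)) - √(-7)) - 938 = (10*(5 + 10) - I*√7) - 938 = (10*15 - I*√7) - 938 = (150 - I*√7) - 938 = -788 - I*√7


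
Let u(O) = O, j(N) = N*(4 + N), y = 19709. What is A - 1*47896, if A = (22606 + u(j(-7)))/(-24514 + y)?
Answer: -230162907/4805 ≈ -47901.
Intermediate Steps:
A = -22627/4805 (A = (22606 - 7*(4 - 7))/(-24514 + 19709) = (22606 - 7*(-3))/(-4805) = (22606 + 21)*(-1/4805) = 22627*(-1/4805) = -22627/4805 ≈ -4.7091)
A - 1*47896 = -22627/4805 - 1*47896 = -22627/4805 - 47896 = -230162907/4805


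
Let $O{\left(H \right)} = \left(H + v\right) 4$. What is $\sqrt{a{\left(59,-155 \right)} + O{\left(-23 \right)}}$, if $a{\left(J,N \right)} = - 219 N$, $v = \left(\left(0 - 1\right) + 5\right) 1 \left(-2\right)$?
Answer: $\sqrt{33821} \approx 183.9$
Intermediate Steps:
$v = -8$ ($v = \left(\left(0 - 1\right) + 5\right) \left(-2\right) = \left(-1 + 5\right) \left(-2\right) = 4 \left(-2\right) = -8$)
$O{\left(H \right)} = -32 + 4 H$ ($O{\left(H \right)} = \left(H - 8\right) 4 = \left(-8 + H\right) 4 = -32 + 4 H$)
$\sqrt{a{\left(59,-155 \right)} + O{\left(-23 \right)}} = \sqrt{\left(-219\right) \left(-155\right) + \left(-32 + 4 \left(-23\right)\right)} = \sqrt{33945 - 124} = \sqrt{33821}$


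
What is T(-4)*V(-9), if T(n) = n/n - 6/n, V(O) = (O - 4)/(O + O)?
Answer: 65/36 ≈ 1.8056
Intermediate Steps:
V(O) = (-4 + O)/(2*O) (V(O) = (-4 + O)/((2*O)) = (-4 + O)*(1/(2*O)) = (-4 + O)/(2*O))
T(n) = 1 - 6/n
T(-4)*V(-9) = ((-6 - 4)/(-4))*((½)*(-4 - 9)/(-9)) = (-¼*(-10))*((½)*(-⅑)*(-13)) = (5/2)*(13/18) = 65/36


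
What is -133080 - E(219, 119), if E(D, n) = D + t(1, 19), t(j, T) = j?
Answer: -133300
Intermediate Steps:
E(D, n) = 1 + D (E(D, n) = D + 1 = 1 + D)
-133080 - E(219, 119) = -133080 - (1 + 219) = -133080 - 1*220 = -133080 - 220 = -133300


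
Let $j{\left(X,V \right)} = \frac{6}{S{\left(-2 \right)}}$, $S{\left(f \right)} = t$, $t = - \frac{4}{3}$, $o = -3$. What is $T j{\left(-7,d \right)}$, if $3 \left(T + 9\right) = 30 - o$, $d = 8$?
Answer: $-9$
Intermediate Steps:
$t = - \frac{4}{3}$ ($t = \left(-4\right) \frac{1}{3} = - \frac{4}{3} \approx -1.3333$)
$S{\left(f \right)} = - \frac{4}{3}$
$j{\left(X,V \right)} = - \frac{9}{2}$ ($j{\left(X,V \right)} = \frac{6}{- \frac{4}{3}} = 6 \left(- \frac{3}{4}\right) = - \frac{9}{2}$)
$T = 2$ ($T = -9 + \frac{30 - -3}{3} = -9 + \frac{30 + 3}{3} = -9 + \frac{1}{3} \cdot 33 = -9 + 11 = 2$)
$T j{\left(-7,d \right)} = 2 \left(- \frac{9}{2}\right) = -9$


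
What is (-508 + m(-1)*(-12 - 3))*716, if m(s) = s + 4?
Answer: -395948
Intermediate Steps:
m(s) = 4 + s
(-508 + m(-1)*(-12 - 3))*716 = (-508 + (4 - 1)*(-12 - 3))*716 = (-508 + 3*(-15))*716 = (-508 - 45)*716 = -553*716 = -395948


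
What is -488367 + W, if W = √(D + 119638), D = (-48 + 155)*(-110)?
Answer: -488367 + 2*√26967 ≈ -4.8804e+5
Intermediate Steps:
D = -11770 (D = 107*(-110) = -11770)
W = 2*√26967 (W = √(-11770 + 119638) = √107868 = 2*√26967 ≈ 328.43)
-488367 + W = -488367 + 2*√26967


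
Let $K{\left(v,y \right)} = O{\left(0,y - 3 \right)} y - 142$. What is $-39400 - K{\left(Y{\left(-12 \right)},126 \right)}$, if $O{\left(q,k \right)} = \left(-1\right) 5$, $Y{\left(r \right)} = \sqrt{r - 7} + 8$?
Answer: $-38628$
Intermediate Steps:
$Y{\left(r \right)} = 8 + \sqrt{-7 + r}$ ($Y{\left(r \right)} = \sqrt{-7 + r} + 8 = 8 + \sqrt{-7 + r}$)
$O{\left(q,k \right)} = -5$
$K{\left(v,y \right)} = -142 - 5 y$ ($K{\left(v,y \right)} = - 5 y - 142 = -142 - 5 y$)
$-39400 - K{\left(Y{\left(-12 \right)},126 \right)} = -39400 - \left(-142 - 630\right) = -39400 - -772 = -39400 + 772 = -38628$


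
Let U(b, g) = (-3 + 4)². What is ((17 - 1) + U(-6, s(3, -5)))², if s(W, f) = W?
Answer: 289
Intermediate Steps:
U(b, g) = 1 (U(b, g) = 1² = 1)
((17 - 1) + U(-6, s(3, -5)))² = ((17 - 1) + 1)² = (16 + 1)² = 17² = 289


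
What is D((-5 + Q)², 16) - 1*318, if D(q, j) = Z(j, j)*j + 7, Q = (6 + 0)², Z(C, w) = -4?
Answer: -375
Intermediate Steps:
Q = 36 (Q = 6² = 36)
D(q, j) = 7 - 4*j (D(q, j) = -4*j + 7 = 7 - 4*j)
D((-5 + Q)², 16) - 1*318 = (7 - 4*16) - 1*318 = (7 - 64) - 318 = -57 - 318 = -375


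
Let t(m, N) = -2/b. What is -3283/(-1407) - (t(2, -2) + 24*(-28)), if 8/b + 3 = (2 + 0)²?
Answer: 8095/12 ≈ 674.58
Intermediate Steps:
b = 8 (b = 8/(-3 + (2 + 0)²) = 8/(-3 + 2²) = 8/(-3 + 4) = 8/1 = 8*1 = 8)
t(m, N) = -¼ (t(m, N) = -2/8 = -2*⅛ = -¼)
-3283/(-1407) - (t(2, -2) + 24*(-28)) = -3283/(-1407) - (-¼ + 24*(-28)) = -3283*(-1/1407) - (-¼ - 672) = 7/3 - 1*(-2689/4) = 7/3 + 2689/4 = 8095/12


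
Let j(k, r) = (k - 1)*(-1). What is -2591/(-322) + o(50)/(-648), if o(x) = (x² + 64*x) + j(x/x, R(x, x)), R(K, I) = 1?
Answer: -3259/4347 ≈ -0.74971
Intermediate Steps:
j(k, r) = 1 - k (j(k, r) = (-1 + k)*(-1) = 1 - k)
o(x) = x² + 64*x (o(x) = (x² + 64*x) + (1 - x/x) = (x² + 64*x) + (1 - 1*1) = (x² + 64*x) + (1 - 1) = (x² + 64*x) + 0 = x² + 64*x)
-2591/(-322) + o(50)/(-648) = -2591/(-322) + (50*(64 + 50))/(-648) = -2591*(-1/322) + (50*114)*(-1/648) = 2591/322 + 5700*(-1/648) = 2591/322 - 475/54 = -3259/4347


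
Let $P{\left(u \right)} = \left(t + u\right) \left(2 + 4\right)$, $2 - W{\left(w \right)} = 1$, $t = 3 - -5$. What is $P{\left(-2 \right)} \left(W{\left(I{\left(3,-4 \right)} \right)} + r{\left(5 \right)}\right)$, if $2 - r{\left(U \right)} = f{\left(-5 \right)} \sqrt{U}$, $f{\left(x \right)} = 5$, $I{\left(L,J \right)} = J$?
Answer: $108 - 180 \sqrt{5} \approx -294.49$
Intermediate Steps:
$t = 8$ ($t = 3 + 5 = 8$)
$W{\left(w \right)} = 1$ ($W{\left(w \right)} = 2 - 1 = 1$)
$P{\left(u \right)} = 48 + 6 u$ ($P{\left(u \right)} = \left(8 + u\right) \left(2 + 4\right) = \left(8 + u\right) 6 = 48 + 6 u$)
$r{\left(U \right)} = 2 - 5 \sqrt{U}$
$P{\left(-2 \right)} \left(W{\left(I{\left(3,-4 \right)} \right)} + r{\left(5 \right)}\right) = \left(48 + 6 \left(-2\right)\right) \left(1 + \left(2 - 5 \sqrt{5}\right)\right) = \left(48 - 12\right) \left(3 - 5 \sqrt{5}\right) = 36 \left(3 - 5 \sqrt{5}\right) = 108 - 180 \sqrt{5}$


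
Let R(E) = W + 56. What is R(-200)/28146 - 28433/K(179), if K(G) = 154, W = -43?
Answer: -200068304/1083621 ≈ -184.63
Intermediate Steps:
R(E) = 13 (R(E) = -43 + 56 = 13)
R(-200)/28146 - 28433/K(179) = 13/28146 - 28433/154 = -200068304/1083621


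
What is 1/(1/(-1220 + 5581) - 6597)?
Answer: -4361/28769516 ≈ -0.00015158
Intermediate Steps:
1/(1/(-1220 + 5581) - 6597) = 1/(1/4361 - 6597) = 1/(-28769516/4361) = -4361/28769516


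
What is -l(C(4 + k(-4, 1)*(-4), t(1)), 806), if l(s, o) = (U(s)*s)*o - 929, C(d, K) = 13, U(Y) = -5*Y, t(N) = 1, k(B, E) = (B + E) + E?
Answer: 681999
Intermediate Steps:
k(B, E) = B + 2*E
l(s, o) = -929 - 5*o*s² (l(s, o) = ((-5*s)*s)*o - 929 = (-5*s²)*o - 929 = -5*o*s² - 929 = -929 - 5*o*s²)
-l(C(4 + k(-4, 1)*(-4), t(1)), 806) = -(-929 - 5*806*13²) = -(-929 - 5*806*169) = -(-929 - 681070) = -1*(-681999) = 681999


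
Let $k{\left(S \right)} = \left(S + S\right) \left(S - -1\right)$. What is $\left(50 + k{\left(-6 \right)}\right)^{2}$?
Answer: $12100$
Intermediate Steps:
$k{\left(S \right)} = 2 S \left(1 + S\right)$ ($k{\left(S \right)} = 2 S \left(S + 1\right) = 2 S \left(1 + S\right)$)
$\left(50 + k{\left(-6 \right)}\right)^{2} = \left(50 + 2 \left(-6\right) \left(1 - 6\right)\right)^{2} = \left(50 + 2 \left(-6\right) \left(-5\right)\right)^{2} = \left(50 + 60\right)^{2} = 110^{2} = 12100$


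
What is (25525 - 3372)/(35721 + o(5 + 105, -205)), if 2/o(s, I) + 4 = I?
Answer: 4629977/7465687 ≈ 0.62017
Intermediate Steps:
o(s, I) = 2/(-4 + I)
(25525 - 3372)/(35721 + o(5 + 105, -205)) = (25525 - 3372)/(35721 + 2/(-4 - 205)) = 22153/(35721 + 2/(-209)) = 22153/(35721 + 2*(-1/209)) = 22153/(35721 - 2/209) = 22153/(7465687/209) = 22153*(209/7465687) = 4629977/7465687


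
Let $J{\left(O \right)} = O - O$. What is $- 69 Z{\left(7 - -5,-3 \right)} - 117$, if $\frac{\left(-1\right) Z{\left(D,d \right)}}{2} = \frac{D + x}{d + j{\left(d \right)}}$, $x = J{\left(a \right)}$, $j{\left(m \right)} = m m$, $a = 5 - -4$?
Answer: $159$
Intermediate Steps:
$a = 9$ ($a = 5 + 4 = 9$)
$J{\left(O \right)} = 0$
$j{\left(m \right)} = m^{2}$
$x = 0$
$Z{\left(D,d \right)} = - \frac{2 D}{d + d^{2}}$ ($Z{\left(D,d \right)} = - 2 \frac{D + 0}{d + d^{2}} = - 2 \frac{D}{d + d^{2}} = - \frac{2 D}{d + d^{2}}$)
$- 69 Z{\left(7 - -5,-3 \right)} - 117 = - 69 \left(- \frac{2 \left(7 - -5\right)}{\left(-3\right) \left(1 - 3\right)}\right) - 117 = - 69 \left(\left(-2\right) \left(7 + 5\right) \left(- \frac{1}{3}\right) \frac{1}{-2}\right) - 117 = - 69 \left(\left(-2\right) 12 \left(- \frac{1}{3}\right) \left(- \frac{1}{2}\right)\right) - 117 = \left(-69\right) \left(-4\right) - 117 = 276 - 117 = 159$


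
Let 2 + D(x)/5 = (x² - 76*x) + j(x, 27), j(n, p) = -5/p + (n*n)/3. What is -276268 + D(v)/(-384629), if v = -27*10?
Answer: -2869054375349/10384983 ≈ -2.7627e+5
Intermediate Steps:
j(n, p) = -5/p + n²/3 (j(n, p) = -5/p + n²*(⅓) = -5/p + n²/3)
v = -270
D(x) = -295/27 - 380*x + 20*x²/3 (D(x) = -10 + 5*((x² - 76*x) + (-5/27 + x²/3)) = -10 + 5*(-5/27 - 76*x + 4*x²/3) = -10 + (-25/27 - 380*x + 20*x²/3) = -295/27 - 380*x + 20*x²/3)
-276268 + D(v)/(-384629) = -276268 + (-295/27 - 380*(-270) + (20/3)*(-270)²)/(-384629) = -276268 + (-295/27 + 102600 + (20/3)*72900)*(-1/384629) = -276268 + (-295/27 + 102600 + 486000)*(-1/384629) = -276268 + (15891905/27)*(-1/384629) = -276268 - 15891905/10384983 = -2869054375349/10384983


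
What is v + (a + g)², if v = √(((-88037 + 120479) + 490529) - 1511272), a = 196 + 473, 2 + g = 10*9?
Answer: 573049 + I*√988301 ≈ 5.7305e+5 + 994.13*I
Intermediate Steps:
g = 88 (g = -2 + 10*9 = -2 + 90 = 88)
a = 669
v = I*√988301 (v = √((32442 + 490529) - 1511272) = √(522971 - 1511272) = √(-988301) = I*√988301 ≈ 994.13*I)
v + (a + g)² = I*√988301 + (669 + 88)² = I*√988301 + 757² = I*√988301 + 573049 = 573049 + I*√988301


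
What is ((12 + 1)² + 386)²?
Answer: 308025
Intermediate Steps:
((12 + 1)² + 386)² = (13² + 386)² = (169 + 386)² = 555² = 308025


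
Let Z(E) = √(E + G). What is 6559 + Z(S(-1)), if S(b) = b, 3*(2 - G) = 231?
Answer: 6559 + 2*I*√19 ≈ 6559.0 + 8.7178*I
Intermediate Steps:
G = -75 (G = 2 - ⅓*231 = 2 - 77 = -75)
Z(E) = √(-75 + E) (Z(E) = √(E - 75) = √(-75 + E))
6559 + Z(S(-1)) = 6559 + √(-75 - 1) = 6559 + √(-76) = 6559 + 2*I*√19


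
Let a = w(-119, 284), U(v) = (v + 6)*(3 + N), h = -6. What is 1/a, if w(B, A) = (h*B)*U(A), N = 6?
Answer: 1/1863540 ≈ 5.3661e-7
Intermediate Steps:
U(v) = 54 + 9*v (U(v) = (v + 6)*(3 + 6) = (6 + v)*9 = 54 + 9*v)
w(B, A) = -6*B*(54 + 9*A) (w(B, A) = (-6*B)*(54 + 9*A) = -6*B*(54 + 9*A))
a = 1863540 (a = -54*(-119)*(6 + 284) = -54*(-119)*290 = 1863540)
1/a = 1/1863540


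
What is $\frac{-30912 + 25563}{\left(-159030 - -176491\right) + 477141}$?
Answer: $- \frac{5349}{494602} \approx -0.010815$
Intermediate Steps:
$\frac{-30912 + 25563}{\left(-159030 - -176491\right) + 477141} = - \frac{5349}{\left(-159030 + 176491\right) + 477141} = - \frac{5349}{17461 + 477141} = - \frac{5349}{494602}$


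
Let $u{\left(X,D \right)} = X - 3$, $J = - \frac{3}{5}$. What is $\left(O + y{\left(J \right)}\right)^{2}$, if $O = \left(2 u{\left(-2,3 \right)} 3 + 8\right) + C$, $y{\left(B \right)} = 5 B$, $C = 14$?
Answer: $121$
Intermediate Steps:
$J = - \frac{3}{5}$ ($J = \left(-3\right) \frac{1}{5} = - \frac{3}{5} \approx -0.6$)
$u{\left(X,D \right)} = -3 + X$
$O = -8$ ($O = \left(2 \left(-3 - 2\right) 3 + 8\right) + 14 = \left(2 \left(-5\right) 3 + 8\right) + 14 = \left(\left(-10\right) 3 + 8\right) + 14 = \left(-30 + 8\right) + 14 = -22 + 14 = -8$)
$\left(O + y{\left(J \right)}\right)^{2} = \left(-8 + 5 \left(- \frac{3}{5}\right)\right)^{2} = \left(-8 - 3\right)^{2} = \left(-11\right)^{2} = 121$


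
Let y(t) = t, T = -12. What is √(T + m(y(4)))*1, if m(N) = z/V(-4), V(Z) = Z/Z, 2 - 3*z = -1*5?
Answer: I*√87/3 ≈ 3.1091*I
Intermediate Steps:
z = 7/3 (z = ⅔ - (-1)*5/3 = ⅔ - ⅓*(-5) = ⅔ + 5/3 = 7/3 ≈ 2.3333)
V(Z) = 1
m(N) = 7/3 (m(N) = (7/3)/1 = (7/3)*1 = 7/3)
√(T + m(y(4)))*1 = √(-12 + 7/3)*1 = √(-29/3)*1 = (I*√87/3)*1 = I*√87/3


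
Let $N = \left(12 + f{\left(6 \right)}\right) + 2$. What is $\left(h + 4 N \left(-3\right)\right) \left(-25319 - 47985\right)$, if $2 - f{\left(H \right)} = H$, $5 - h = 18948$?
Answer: $1397394152$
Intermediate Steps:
$h = -18943$ ($h = 5 - 18948 = -18943$)
$f{\left(H \right)} = 2 - H$
$N = 10$ ($N = \left(12 + \left(2 - 6\right)\right) + 2 = \left(12 - 4\right) + 2 = 8 + 2 = 10$)
$\left(h + 4 N \left(-3\right)\right) \left(-25319 - 47985\right) = \left(-18943 + 4 \cdot 10 \left(-3\right)\right) \left(-25319 - 47985\right) = \left(-18943 + 40 \left(-3\right)\right) \left(-73304\right) = \left(-18943 - 120\right) \left(-73304\right) = \left(-19063\right) \left(-73304\right) = 1397394152$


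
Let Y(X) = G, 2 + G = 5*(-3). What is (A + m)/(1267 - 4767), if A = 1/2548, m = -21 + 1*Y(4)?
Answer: 96823/8918000 ≈ 0.010857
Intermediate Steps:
G = -17 (G = -2 + 5*(-3) = -2 - 15 = -17)
Y(X) = -17
m = -38 (m = -21 + 1*(-17) = -21 - 17 = -38)
A = 1/2548 ≈ 0.00039246
(A + m)/(1267 - 4767) = (1/2548 - 38)/(1267 - 4767) = -96823/2548/(-3500) = -96823/2548*(-1/3500) = 96823/8918000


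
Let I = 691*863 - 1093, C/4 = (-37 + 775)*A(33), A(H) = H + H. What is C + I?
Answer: 790072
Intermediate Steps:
A(H) = 2*H
C = 194832 (C = 4*((-37 + 775)*(2*33)) = 4*(738*66) = 4*48708 = 194832)
I = 595240 (I = 596333 - 1093 = 595240)
C + I = 194832 + 595240 = 790072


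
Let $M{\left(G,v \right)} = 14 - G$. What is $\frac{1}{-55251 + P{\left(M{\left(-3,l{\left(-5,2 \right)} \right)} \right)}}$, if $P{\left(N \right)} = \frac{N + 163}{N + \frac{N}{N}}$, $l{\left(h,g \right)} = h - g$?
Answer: $- \frac{1}{55241} \approx -1.8102 \cdot 10^{-5}$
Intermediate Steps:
$P{\left(N \right)} = \frac{163 + N}{1 + N}$ ($P{\left(N \right)} = \frac{163 + N}{N + 1} = \frac{163 + N}{1 + N}$)
$\frac{1}{-55251 + P{\left(M{\left(-3,l{\left(-5,2 \right)} \right)} \right)}} = \frac{1}{-55251 + \frac{163 + \left(14 - -3\right)}{1 + \left(14 - -3\right)}} = \frac{1}{-55251 + \frac{163 + \left(14 + 3\right)}{1 + \left(14 + 3\right)}} = \frac{1}{-55251 + \frac{163 + 17}{1 + 17}} = \frac{1}{-55251 + \frac{1}{18} \cdot 180} = \frac{1}{-55251 + 10} = \frac{1}{-55241} = - \frac{1}{55241}$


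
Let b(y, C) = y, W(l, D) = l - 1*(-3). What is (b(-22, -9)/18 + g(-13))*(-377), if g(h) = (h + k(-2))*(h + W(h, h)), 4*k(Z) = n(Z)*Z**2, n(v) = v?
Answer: -1166438/9 ≈ -1.2960e+5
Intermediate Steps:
W(l, D) = 3 + l (W(l, D) = l + 3 = 3 + l)
k(Z) = Z**3/4 (k(Z) = (Z*Z**2)/4 = Z**3/4)
g(h) = (-2 + h)*(3 + 2*h) (g(h) = (h + (1/4)*(-2)**3)*(h + (3 + h)) = (h + (1/4)*(-8))*(3 + 2*h) = (h - 2)*(3 + 2*h) = (-2 + h)*(3 + 2*h))
(b(-22, -9)/18 + g(-13))*(-377) = (-22/18 + (-6 - 1*(-13) + 2*(-13)**2))*(-377) = (-22*1/18 + (-6 + 13 + 2*169))*(-377) = (-11/9 + (-6 + 13 + 338))*(-377) = (-11/9 + 345)*(-377) = (3094/9)*(-377) = -1166438/9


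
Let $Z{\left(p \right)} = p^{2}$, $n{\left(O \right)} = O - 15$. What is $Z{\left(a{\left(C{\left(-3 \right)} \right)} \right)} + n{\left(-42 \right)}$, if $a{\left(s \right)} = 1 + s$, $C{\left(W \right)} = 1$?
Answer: $-53$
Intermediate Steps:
$n{\left(O \right)} = -15 + O$ ($n{\left(O \right)} = O - 15 = -15 + O$)
$Z{\left(a{\left(C{\left(-3 \right)} \right)} \right)} + n{\left(-42 \right)} = \left(1 + 1\right)^{2} - 57 = 2^{2} - 57 = 4 - 57 = -53$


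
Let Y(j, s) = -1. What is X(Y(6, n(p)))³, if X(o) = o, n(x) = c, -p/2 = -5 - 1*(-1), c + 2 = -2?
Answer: -1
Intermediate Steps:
c = -4 (c = -2 - 2 = -4)
p = 8 (p = -2*(-5 - 1*(-1)) = -2*(-5 + 1) = -2*(-4) = 8)
n(x) = -4
X(Y(6, n(p)))³ = (-1)³ = -1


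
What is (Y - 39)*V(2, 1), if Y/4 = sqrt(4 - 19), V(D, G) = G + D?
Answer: -117 + 12*I*sqrt(15) ≈ -117.0 + 46.476*I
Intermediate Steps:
V(D, G) = D + G
Y = 4*I*sqrt(15) (Y = 4*sqrt(4 - 19) = 4*sqrt(-15) = 4*(I*sqrt(15)) = 4*I*sqrt(15) ≈ 15.492*I)
(Y - 39)*V(2, 1) = (4*I*sqrt(15) - 39)*(2 + 1) = (-39 + 4*I*sqrt(15))*3 = -117 + 12*I*sqrt(15)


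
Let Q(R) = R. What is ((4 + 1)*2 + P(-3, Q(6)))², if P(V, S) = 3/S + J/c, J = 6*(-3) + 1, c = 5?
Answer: 5041/100 ≈ 50.410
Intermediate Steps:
J = -17 (J = -18 + 1 = -17)
P(V, S) = -17/5 + 3/S (P(V, S) = 3/S - 17/5 = -17/5 + 3/S)
((4 + 1)*2 + P(-3, Q(6)))² = ((4 + 1)*2 + (-17/5 + 3/6))² = (5*2 + (-17/5 + 3*(⅙)))² = (10 + (-17/5 + ½))² = (10 - 29/10)² = (71/10)² = 5041/100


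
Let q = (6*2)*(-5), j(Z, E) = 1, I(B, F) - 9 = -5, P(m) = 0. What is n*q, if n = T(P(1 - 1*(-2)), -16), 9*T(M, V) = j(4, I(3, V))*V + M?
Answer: 320/3 ≈ 106.67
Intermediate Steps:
I(B, F) = 4 (I(B, F) = 9 - 5 = 4)
T(M, V) = M/9 + V/9 (T(M, V) = (1*V + M)/9 = (V + M)/9 = (M + V)/9 = M/9 + V/9)
q = -60 (q = 12*(-5) = -60)
n = -16/9 (n = (1/9)*0 + (1/9)*(-16) = 0 - 16/9 = -16/9 ≈ -1.7778)
n*q = -16/9*(-60) = 320/3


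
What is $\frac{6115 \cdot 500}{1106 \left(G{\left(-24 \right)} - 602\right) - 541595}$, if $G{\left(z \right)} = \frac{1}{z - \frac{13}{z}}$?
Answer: $- \frac{344274500}{135959337} \approx -2.5322$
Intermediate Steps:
$\frac{6115 \cdot 500}{1106 \left(G{\left(-24 \right)} - 602\right) - 541595} = \frac{6115 \cdot 500}{1106 \left(- \frac{24}{-13 + \left(-24\right)^{2}} - 602\right) - 541595} = \frac{3057500}{1106 \left(- \frac{24}{-13 + 576} - 602\right) - 541595} = \frac{3057500}{1106 \left(- \frac{24}{563} - 602\right) - 541595} = \frac{3057500}{1106 \left(- \frac{338950}{563}\right) - 541595} = \frac{3057500}{- \frac{374878700}{563} - 541595} = \frac{3057500}{- \frac{679796685}{563}} = 3057500 \left(- \frac{563}{679796685}\right) = - \frac{344274500}{135959337}$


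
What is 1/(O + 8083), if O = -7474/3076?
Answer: 1538/12427917 ≈ 0.00012375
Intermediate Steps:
O = -3737/1538 (O = -7474*1/3076 = -3737/1538 ≈ -2.4298)
1/(O + 8083) = 1/(-3737/1538 + 8083) = 1/(12427917/1538) = 1538/12427917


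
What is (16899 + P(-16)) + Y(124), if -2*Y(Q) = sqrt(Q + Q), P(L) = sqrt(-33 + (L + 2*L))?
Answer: 16899 - sqrt(62) + 9*I ≈ 16891.0 + 9.0*I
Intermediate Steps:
P(L) = sqrt(-33 + 3*L)
Y(Q) = -sqrt(2)*sqrt(Q)/2 (Y(Q) = -sqrt(Q + Q)/2 = -sqrt(2)*sqrt(Q)/2)
(16899 + P(-16)) + Y(124) = (16899 + sqrt(-33 + 3*(-16))) - sqrt(2)*sqrt(124)/2 = (16899 + sqrt(-33 - 48)) - sqrt(2)*2*sqrt(31)/2 = (16899 + sqrt(-81)) - sqrt(62) = (16899 + 9*I) - sqrt(62) = 16899 - sqrt(62) + 9*I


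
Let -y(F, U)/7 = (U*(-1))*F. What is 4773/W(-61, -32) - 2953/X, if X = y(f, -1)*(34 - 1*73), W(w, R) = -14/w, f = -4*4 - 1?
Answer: 193040345/9282 ≈ 20797.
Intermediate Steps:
f = -17 (f = -16 - 1 = -17)
y(F, U) = 7*F*U (y(F, U) = -7*U*(-1)*F = -7*(-U)*F = -(-7)*F*U = 7*F*U)
X = -4641 (X = (7*(-17)*(-1))*(34 - 1*73) = 119*(34 - 73) = 119*(-39) = -4641)
4773/W(-61, -32) - 2953/X = 4773/((-14/(-61))) - 2953/(-4641) = 4773/((-14*(-1/61))) - 2953*(-1/4641) = 4773/(14/61) + 2953/4641 = 4773*(61/14) + 2953/4641 = 291153/14 + 2953/4641 = 193040345/9282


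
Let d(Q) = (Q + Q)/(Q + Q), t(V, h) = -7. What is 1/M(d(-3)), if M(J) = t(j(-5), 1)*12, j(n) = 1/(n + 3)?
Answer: -1/84 ≈ -0.011905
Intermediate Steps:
j(n) = 1/(3 + n)
d(Q) = 1 (d(Q) = (2*Q)/((2*Q)) = (2*Q)*(1/(2*Q)) = 1)
M(J) = -84 (M(J) = -7*12 = -84)
1/M(d(-3)) = 1/(-84) = -1/84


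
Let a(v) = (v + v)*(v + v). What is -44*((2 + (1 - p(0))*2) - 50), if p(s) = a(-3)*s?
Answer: 2024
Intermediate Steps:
a(v) = 4*v**2 (a(v) = (2*v)*(2*v) = 4*v**2)
p(s) = 36*s (p(s) = (4*(-3)**2)*s = (4*9)*s = 36*s)
-44*((2 + (1 - p(0))*2) - 50) = -44*((2 + (1 - 36*0)*2) - 50) = -44*((2 + (1 - 1*0)*2) - 50) = -44*((2 + (1 + 0)*2) - 50) = -44*((2 + 1*2) - 50) = -44*((2 + 2) - 50) = -44*(4 - 50) = -44*(-46) = 2024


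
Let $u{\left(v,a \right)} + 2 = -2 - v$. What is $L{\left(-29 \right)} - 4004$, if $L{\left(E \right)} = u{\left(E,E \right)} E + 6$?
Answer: $-4723$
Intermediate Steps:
$u{\left(v,a \right)} = -4 - v$ ($u{\left(v,a \right)} = -2 - \left(2 + v\right) = -4 - v$)
$L{\left(E \right)} = 6 + E \left(-4 - E\right)$ ($L{\left(E \right)} = \left(-4 - E\right) E + 6 = E \left(-4 - E\right) + 6 = 6 + E \left(-4 - E\right)$)
$L{\left(-29 \right)} - 4004 = \left(6 - - 29 \left(4 - 29\right)\right) - 4004 = \left(6 - \left(-29\right) \left(-25\right)\right) - 4004 = \left(6 - 725\right) - 4004 = -719 - 4004 = -4723$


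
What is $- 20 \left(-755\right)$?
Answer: $15100$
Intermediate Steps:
$- 20 \left(-755\right) = \left(-1\right) \left(-15100\right) = 15100$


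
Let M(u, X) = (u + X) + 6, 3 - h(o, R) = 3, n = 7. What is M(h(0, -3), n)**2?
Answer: 169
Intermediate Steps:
h(o, R) = 0 (h(o, R) = 3 - 1*3 = 3 - 3 = 0)
M(u, X) = 6 + X + u (M(u, X) = (X + u) + 6 = 6 + X + u)
M(h(0, -3), n)**2 = (6 + 7 + 0)**2 = 13**2 = 169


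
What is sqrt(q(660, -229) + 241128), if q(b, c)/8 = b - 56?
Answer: 2*sqrt(61490) ≈ 495.94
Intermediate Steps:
q(b, c) = -448 + 8*b (q(b, c) = 8*(b - 56) = 8*(-56 + b) = -448 + 8*b)
sqrt(q(660, -229) + 241128) = sqrt((-448 + 8*660) + 241128) = sqrt((-448 + 5280) + 241128) = sqrt(4832 + 241128) = sqrt(245960) = 2*sqrt(61490)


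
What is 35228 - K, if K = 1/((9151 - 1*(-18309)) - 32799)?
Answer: 188082293/5339 ≈ 35228.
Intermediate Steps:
K = -1/5339 (K = 1/((9151 + 18309) - 32799) = 1/(27460 - 32799) = 1/(-5339) = -1/5339 ≈ -0.00018730)
35228 - K = 35228 - 1*(-1/5339) = 35228 + 1/5339 = 188082293/5339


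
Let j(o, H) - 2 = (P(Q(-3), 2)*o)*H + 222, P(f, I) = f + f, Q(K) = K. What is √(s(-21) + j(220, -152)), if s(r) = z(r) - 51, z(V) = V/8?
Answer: √3212966/4 ≈ 448.12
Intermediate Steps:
z(V) = V/8 (z(V) = V*(⅛) = V/8)
P(f, I) = 2*f
j(o, H) = 224 - 6*H*o (j(o, H) = 2 + (((2*(-3))*o)*H + 222) = 2 + ((-6*o)*H + 222) = 2 + (-6*H*o + 222) = 2 + (222 - 6*H*o) = 224 - 6*H*o)
s(r) = -51 + r/8 (s(r) = r/8 - 51 = -51 + r/8)
√(s(-21) + j(220, -152)) = √((-51 + (⅛)*(-21)) + (224 - 6*(-152)*220)) = √((-51 - 21/8) + (224 + 200640)) = √(-429/8 + 200864) = √(1606483/8) = √3212966/4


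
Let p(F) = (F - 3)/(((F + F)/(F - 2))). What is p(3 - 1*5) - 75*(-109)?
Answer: 8170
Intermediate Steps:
p(F) = (-3 + F)*(-2 + F)/(2*F) (p(F) = (-3 + F)/(((2*F)/(-2 + F))) = (-3 + F)/((2*F/(-2 + F))) = (-3 + F)*((-2 + F)/(2*F)) = (-3 + F)*(-2 + F)/(2*F))
p(3 - 1*5) - 75*(-109) = (6 + (3 - 1*5)*(-5 + (3 - 1*5)))/(2*(3 - 1*5)) - 75*(-109) = (6 + (3 - 5)*(-5 + (3 - 5)))/(2*(3 - 5)) + 8175 = (½)*(6 - 2*(-5 - 2))/(-2) + 8175 = (½)*(-½)*(6 - 2*(-7)) + 8175 = (½)*(-½)*(6 + 14) + 8175 = (½)*(-½)*20 + 8175 = -5 + 8175 = 8170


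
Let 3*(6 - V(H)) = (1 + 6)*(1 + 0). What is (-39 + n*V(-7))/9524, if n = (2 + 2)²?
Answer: 59/28572 ≈ 0.0020650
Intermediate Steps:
n = 16 (n = 4² = 16)
V(H) = 11/3 (V(H) = 6 - (1 + 6)*(1 + 0)/3 = 6 - 7/3 = 11/3)
(-39 + n*V(-7))/9524 = (-39 + 16*(11/3))/9524 = (-39 + 176/3)*(1/9524) = (59/3)*(1/9524) = 59/28572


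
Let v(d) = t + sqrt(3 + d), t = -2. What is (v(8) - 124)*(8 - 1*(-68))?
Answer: -9576 + 76*sqrt(11) ≈ -9323.9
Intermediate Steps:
v(d) = -2 + sqrt(3 + d)
(v(8) - 124)*(8 - 1*(-68)) = ((-2 + sqrt(3 + 8)) - 124)*(8 - 1*(-68)) = ((-2 + sqrt(11)) - 124)*(8 + 68) = (-126 + sqrt(11))*76 = -9576 + 76*sqrt(11)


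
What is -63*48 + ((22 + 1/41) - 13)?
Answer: -123614/41 ≈ -3015.0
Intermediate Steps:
-63*48 + ((22 + 1/41) - 13) = -3024 + ((22 + 1/41) - 13) = -3024 + (903/41 - 13) = -3024 + 370/41 = -123614/41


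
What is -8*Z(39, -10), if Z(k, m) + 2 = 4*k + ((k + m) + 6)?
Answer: -1512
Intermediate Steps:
Z(k, m) = 4 + m + 5*k (Z(k, m) = -2 + (4*k + ((k + m) + 6)) = -2 + (4*k + (6 + k + m)) = -2 + (6 + m + 5*k) = 4 + m + 5*k)
-8*Z(39, -10) = -8*(4 - 10 + 5*39) = -8*(4 - 10 + 195) = -8*189 = -1512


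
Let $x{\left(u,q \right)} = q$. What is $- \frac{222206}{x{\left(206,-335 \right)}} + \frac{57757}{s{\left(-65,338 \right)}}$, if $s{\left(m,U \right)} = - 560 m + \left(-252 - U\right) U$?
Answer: $\frac{1448186941}{2184468} \approx 662.95$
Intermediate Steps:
$s{\left(m,U \right)} = - 560 m + U \left(-252 - U\right)$
$- \frac{222206}{x{\left(206,-335 \right)}} + \frac{57757}{s{\left(-65,338 \right)}} = - \frac{222206}{-335} + \frac{57757}{- 338^{2} - -36400 - 85176} = \left(-222206\right) \left(- \frac{1}{335}\right) + \frac{57757}{\left(-1\right) 114244 + 36400 - 85176} = \frac{222206}{335} + \frac{57757}{-114244 + 36400 - 85176} = \frac{222206}{335} + \frac{57757}{-163020} = \frac{222206}{335} + 57757 \left(- \frac{1}{163020}\right) = \frac{222206}{335} - \frac{57757}{163020} = \frac{1448186941}{2184468}$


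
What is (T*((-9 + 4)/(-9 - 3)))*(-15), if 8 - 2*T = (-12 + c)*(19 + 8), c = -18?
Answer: -10225/4 ≈ -2556.3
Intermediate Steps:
T = 409 (T = 4 - (-12 - 18)*(19 + 8)/2 = 4 - (-15)*27 = 4 - 1/2*(-810) = 4 + 405 = 409)
(T*((-9 + 4)/(-9 - 3)))*(-15) = (409*((-9 + 4)/(-9 - 3)))*(-15) = (409*(-5/(-12)))*(-15) = (409*(-5*(-1/12)))*(-15) = (409*(5/12))*(-15) = (2045/12)*(-15) = -10225/4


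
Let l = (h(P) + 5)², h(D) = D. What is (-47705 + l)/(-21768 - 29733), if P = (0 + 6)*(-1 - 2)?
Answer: 47536/51501 ≈ 0.92301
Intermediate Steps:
P = -18 (P = 6*(-3) = -18)
l = 169 (l = (-18 + 5)² = (-13)² = 169)
(-47705 + l)/(-21768 - 29733) = (-47705 + 169)/(-21768 - 29733) = -47536/(-51501) = -47536*(-1/51501) = 47536/51501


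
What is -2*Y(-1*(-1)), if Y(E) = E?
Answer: -2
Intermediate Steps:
-2*Y(-1*(-1)) = -(-2)*(-1) = -2*1 = -2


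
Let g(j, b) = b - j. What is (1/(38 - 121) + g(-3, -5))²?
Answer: 27889/6889 ≈ 4.0483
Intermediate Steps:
(1/(38 - 121) + g(-3, -5))² = (1/(38 - 121) + (-5 - 1*(-3)))² = (1/(-83) + (-5 + 3))² = (-1/83 - 2)² = (-167/83)² = 27889/6889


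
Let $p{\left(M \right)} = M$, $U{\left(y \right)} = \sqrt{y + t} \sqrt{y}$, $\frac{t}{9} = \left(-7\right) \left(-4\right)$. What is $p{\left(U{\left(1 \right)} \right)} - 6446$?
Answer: $-6446 + \sqrt{253} \approx -6430.1$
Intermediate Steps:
$t = 252$ ($t = 9 \left(\left(-7\right) \left(-4\right)\right) = 9 \cdot 28 = 252$)
$U{\left(y \right)} = \sqrt{y} \sqrt{252 + y}$ ($U{\left(y \right)} = \sqrt{y + 252} \sqrt{y} = \sqrt{252 + y} \sqrt{y} = \sqrt{y} \sqrt{252 + y}$)
$p{\left(U{\left(1 \right)} \right)} - 6446 = \sqrt{1} \sqrt{252 + 1} - 6446 = 1 \sqrt{253} - 6446 = \sqrt{253} - 6446 = -6446 + \sqrt{253}$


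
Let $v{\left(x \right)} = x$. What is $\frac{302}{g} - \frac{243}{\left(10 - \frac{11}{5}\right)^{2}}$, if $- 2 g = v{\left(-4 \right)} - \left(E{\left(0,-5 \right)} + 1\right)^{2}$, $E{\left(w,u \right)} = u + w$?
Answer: $\frac{22144}{845} \approx 26.206$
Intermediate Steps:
$g = 10$ ($g = - \frac{-4 - \left(\left(-5 + 0\right) + 1\right)^{2}}{2} = - \frac{-4 - \left(-5 + 1\right)^{2}}{2} = - \frac{-4 - \left(-4\right)^{2}}{2} = - \frac{-4 - 16}{2} = \left(- \frac{1}{2}\right) \left(-20\right) = 10$)
$\frac{302}{g} - \frac{243}{\left(10 - \frac{11}{5}\right)^{2}} = \frac{302}{10} - \frac{243}{\left(10 - \frac{11}{5}\right)^{2}} = 302 \cdot \frac{1}{10} - \frac{243}{\left(10 - \frac{11}{5}\right)^{2}} = \frac{151}{5} - \frac{243}{\left(10 - \frac{11}{5}\right)^{2}} = \frac{151}{5} - \frac{243}{\left(\frac{39}{5}\right)^{2}} = \frac{151}{5} - \frac{243}{\frac{1521}{25}} = \frac{151}{5} - \frac{675}{169} = \frac{22144}{845}$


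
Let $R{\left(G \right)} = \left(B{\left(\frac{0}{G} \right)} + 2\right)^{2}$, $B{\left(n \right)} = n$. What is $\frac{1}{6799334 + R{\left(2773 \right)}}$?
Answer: $\frac{1}{6799338} \approx 1.4707 \cdot 10^{-7}$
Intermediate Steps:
$R{\left(G \right)} = 4$ ($R{\left(G \right)} = \left(\frac{0}{G} + 2\right)^{2} = \left(0 + 2\right)^{2} = 2^{2} = 4$)
$\frac{1}{6799334 + R{\left(2773 \right)}} = \frac{1}{6799334 + 4} = \frac{1}{6799338}$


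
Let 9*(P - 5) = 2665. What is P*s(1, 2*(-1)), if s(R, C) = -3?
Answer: -2710/3 ≈ -903.33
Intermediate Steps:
P = 2710/9 (P = 5 + (1/9)*2665 = 5 + 2665/9 = 2710/9 ≈ 301.11)
P*s(1, 2*(-1)) = (2710/9)*(-3) = -2710/3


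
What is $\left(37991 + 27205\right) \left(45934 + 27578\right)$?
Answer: $4792688352$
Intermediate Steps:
$\left(37991 + 27205\right) \left(45934 + 27578\right) = 65196 \cdot 73512 = 4792688352$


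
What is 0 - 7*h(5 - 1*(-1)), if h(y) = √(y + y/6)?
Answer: -7*√7 ≈ -18.520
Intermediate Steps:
h(y) = √42*√y/6 (h(y) = √(y + y*(⅙)) = √(y + y/6) = √(7*y/6) = √42*√y/6)
0 - 7*h(5 - 1*(-1)) = 0 - 7*√42*√(5 - 1*(-1))/6 = 0 - 7*√42*√(5 + 1)/6 = 0 - 7*√42*√6/6 = 0 - 7*√7 = -7*√7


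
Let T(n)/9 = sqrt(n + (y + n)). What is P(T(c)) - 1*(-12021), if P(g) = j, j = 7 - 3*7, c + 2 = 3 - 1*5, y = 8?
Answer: 12007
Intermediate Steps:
c = -4 (c = -2 + (3 - 1*5) = -2 + (3 - 5) = -2 - 2 = -4)
j = -14 (j = 7 - 21 = -14)
T(n) = 9*sqrt(8 + 2*n) (T(n) = 9*sqrt(n + (8 + n)) = 9*sqrt(8 + 2*n))
P(g) = -14
P(T(c)) - 1*(-12021) = -14 - 1*(-12021) = -14 + 12021 = 12007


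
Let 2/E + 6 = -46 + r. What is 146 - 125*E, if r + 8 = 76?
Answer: 1043/8 ≈ 130.38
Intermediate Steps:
r = 68 (r = -8 + 76 = 68)
E = 1/8 (E = 2/(-6 + (-46 + 68)) = 2/(-6 + 22) = 2/16 = 2*(1/16) = 1/8 ≈ 0.12500)
146 - 125*E = 146 - 125*1/8 = 146 - 125/8 = 1043/8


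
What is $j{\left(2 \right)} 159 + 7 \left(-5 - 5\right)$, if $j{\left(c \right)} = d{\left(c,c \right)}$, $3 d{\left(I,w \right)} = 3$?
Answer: $89$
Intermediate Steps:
$d{\left(I,w \right)} = 1$ ($d{\left(I,w \right)} = \frac{1}{3} \cdot 3 = 1$)
$j{\left(c \right)} = 1$
$j{\left(2 \right)} 159 + 7 \left(-5 - 5\right) = 1 \cdot 159 + 7 \left(-5 - 5\right) = 159 + 7 \left(-10\right) = 159 - 70 = 89$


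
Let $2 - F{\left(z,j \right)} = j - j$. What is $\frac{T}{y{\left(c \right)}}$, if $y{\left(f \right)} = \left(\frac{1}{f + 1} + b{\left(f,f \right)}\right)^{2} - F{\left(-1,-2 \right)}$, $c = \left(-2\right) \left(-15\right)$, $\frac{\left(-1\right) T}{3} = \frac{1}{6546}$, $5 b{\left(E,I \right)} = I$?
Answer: $- \frac{961}{72108554} \approx -1.3327 \cdot 10^{-5}$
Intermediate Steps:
$b{\left(E,I \right)} = \frac{I}{5}$
$F{\left(z,j \right)} = 2$ ($F{\left(z,j \right)} = 2 - \left(j - j\right) = 2 - 0 = 2 + 0 = 2$)
$T = - \frac{1}{2182}$ ($T = - \frac{3}{6546} = \left(-3\right) \frac{1}{6546} = - \frac{1}{2182} \approx -0.00045829$)
$c = 30$
$y{\left(f \right)} = -2 + \left(\frac{1}{1 + f} + \frac{f}{5}\right)^{2}$ ($y{\left(f \right)} = \left(\frac{1}{f + 1} + \frac{f}{5}\right)^{2} - 2 = \left(\frac{1}{1 + f} + \frac{f}{5}\right)^{2} - 2 = -2 + \left(\frac{1}{1 + f} + \frac{f}{5}\right)^{2}$)
$\frac{T}{y{\left(c \right)}} = - \frac{1}{2182 \left(-2 + \frac{\left(5 + 30 + 30^{2}\right)^{2}}{25 \left(1 + 30\right)^{2}}\right)} = - \frac{1}{2182 \left(-2 + \frac{\left(5 + 30 + 900\right)^{2}}{25 \cdot 961}\right)} = - \frac{1}{2182 \left(-2 + \frac{1}{25} \cdot \frac{1}{961} \cdot 935^{2}\right)} = - \frac{1}{2182 \left(-2 + \frac{1}{25} \cdot \frac{1}{961} \cdot 874225\right)} = - \frac{1}{2182 \left(-2 + \frac{34969}{961}\right)} = - \frac{1}{2182 \cdot \frac{33047}{961}} = \left(- \frac{1}{2182}\right) \frac{961}{33047} = - \frac{961}{72108554}$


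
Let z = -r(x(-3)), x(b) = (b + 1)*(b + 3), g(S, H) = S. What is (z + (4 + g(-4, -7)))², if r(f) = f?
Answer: 0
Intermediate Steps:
x(b) = (1 + b)*(3 + b)
z = 0 (z = -(3 + (-3)² + 4*(-3)) = -(3 + 9 - 12) = -1*0 = 0)
(z + (4 + g(-4, -7)))² = (0 + (4 - 4))² = (0 + 0)² = 0² = 0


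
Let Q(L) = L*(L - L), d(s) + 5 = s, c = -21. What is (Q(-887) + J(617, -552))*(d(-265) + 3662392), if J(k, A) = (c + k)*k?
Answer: 1346679447304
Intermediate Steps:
d(s) = -5 + s
J(k, A) = k*(-21 + k) (J(k, A) = (-21 + k)*k = k*(-21 + k))
Q(L) = 0 (Q(L) = L*0 = 0)
(Q(-887) + J(617, -552))*(d(-265) + 3662392) = (0 + 617*(-21 + 617))*((-5 - 265) + 3662392) = (0 + 617*596)*(-270 + 3662392) = (0 + 367732)*3662122 = 367732*3662122 = 1346679447304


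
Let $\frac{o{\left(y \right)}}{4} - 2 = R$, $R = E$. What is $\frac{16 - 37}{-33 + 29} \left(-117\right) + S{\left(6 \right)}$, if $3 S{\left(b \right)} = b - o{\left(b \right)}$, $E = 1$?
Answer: $- \frac{2465}{4} \approx -616.25$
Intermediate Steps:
$R = 1$
$o{\left(y \right)} = 12$ ($o{\left(y \right)} = 8 + 4 \cdot 1 = 8 + 4 = 12$)
$S{\left(b \right)} = -4 + \frac{b}{3}$ ($S{\left(b \right)} = \frac{b - 12}{3} = \frac{-12 + b}{3} = -4 + \frac{b}{3}$)
$\frac{16 - 37}{-33 + 29} \left(-117\right) + S{\left(6 \right)} = \frac{16 - 37}{-33 + 29} \left(-117\right) + \left(-4 + \frac{1}{3} \cdot 6\right) = - \frac{21}{-4} \left(-117\right) + \left(-4 + 2\right) = \left(-21\right) \left(- \frac{1}{4}\right) \left(-117\right) - 2 = \frac{21}{4} \left(-117\right) - 2 = - \frac{2457}{4} - 2 = - \frac{2465}{4}$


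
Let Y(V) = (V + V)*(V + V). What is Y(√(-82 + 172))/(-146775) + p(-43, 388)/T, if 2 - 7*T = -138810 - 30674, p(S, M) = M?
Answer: 11254198/829210255 ≈ 0.013572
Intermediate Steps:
Y(V) = 4*V² (Y(V) = (2*V)*(2*V) = 4*V²)
T = 169486/7 (T = 2/7 - (-138810 - 30674)/7 = 2/7 - ⅐*(-169484) = 2/7 + 24212 = 169486/7 ≈ 24212.)
Y(√(-82 + 172))/(-146775) + p(-43, 388)/T = (4*(√(-82 + 172))²)/(-146775) + 388/(169486/7) = (4*(√90)²)*(-1/146775) + 388*(7/169486) = (4*(3*√10)²)*(-1/146775) + 1358/84743 = (4*90)*(-1/146775) + 1358/84743 = 360*(-1/146775) + 1358/84743 = -24/9785 + 1358/84743 = 11254198/829210255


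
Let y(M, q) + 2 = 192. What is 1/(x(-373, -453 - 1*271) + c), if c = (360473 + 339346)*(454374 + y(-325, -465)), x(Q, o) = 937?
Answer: 1/318112524853 ≈ 3.1435e-12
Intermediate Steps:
y(M, q) = 190 (y(M, q) = -2 + 192 = 190)
c = 318112523916 (c = (360473 + 339346)*(454374 + 190) = 699819*454564 = 318112523916)
1/(x(-373, -453 - 1*271) + c) = 1/(937 + 318112523916) = 1/318112524853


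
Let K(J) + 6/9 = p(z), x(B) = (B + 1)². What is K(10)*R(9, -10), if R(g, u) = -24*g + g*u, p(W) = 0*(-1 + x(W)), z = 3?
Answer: 204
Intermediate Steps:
x(B) = (1 + B)²
p(W) = 0 (p(W) = 0*(-1 + (1 + W)²) = 0)
K(J) = -⅔ (K(J) = -⅔ + 0 = -⅔)
K(10)*R(9, -10) = -6*(-24 - 10) = -6*(-34) = -⅔*(-306) = 204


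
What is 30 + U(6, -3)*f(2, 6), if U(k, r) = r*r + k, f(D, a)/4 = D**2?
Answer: 270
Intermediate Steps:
f(D, a) = 4*D**2
U(k, r) = k + r**2 (U(k, r) = r**2 + k = k + r**2)
30 + U(6, -3)*f(2, 6) = 30 + (6 + (-3)**2)*(4*2**2) = 30 + (6 + 9)*(4*4) = 30 + 15*16 = 30 + 240 = 270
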